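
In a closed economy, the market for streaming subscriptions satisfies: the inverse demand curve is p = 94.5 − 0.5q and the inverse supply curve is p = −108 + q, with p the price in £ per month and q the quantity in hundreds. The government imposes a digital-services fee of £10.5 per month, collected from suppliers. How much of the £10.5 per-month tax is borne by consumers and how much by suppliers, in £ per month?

Consumers bear £3.5 per month; suppliers bear £7 per month.

Inverting to q(p) form: qd = 189 − 2p; qs = p + 108.
Without the tax, 189 − 2p = p + 108 gives 3p = 81, so p* = £27 and q* = 135.
With the tax collected from suppliers, supply shifts: qs = (p − 10.5) + 108.
Solving gives q = 128 with consumers paying £30.5 and suppliers receiving £20 (the £10.5 wedge).
Burden on consumers: £3.5; on suppliers: £7. (They sum to £10.5.)
The less price-elastic side of the market bears the larger share of a per-unit tax.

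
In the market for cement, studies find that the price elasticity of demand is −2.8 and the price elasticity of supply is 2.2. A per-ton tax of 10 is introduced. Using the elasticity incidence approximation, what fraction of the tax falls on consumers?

Consumers' share ≈ 0.44.

Incidence ratio: consumers' share ≈ εs / (εs + |εd|) = 2.2 / (2.2 + 2.8) = 0.44.
Supply is the less elastic side, so consumers bear the smaller share.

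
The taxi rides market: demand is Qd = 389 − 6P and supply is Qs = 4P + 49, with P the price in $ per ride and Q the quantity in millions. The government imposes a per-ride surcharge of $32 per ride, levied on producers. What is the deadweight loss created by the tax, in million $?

Deadweight loss = $1228.8 million.

Without the tax, 389 − 6P = 4P + 49 gives 10P = 340, so P* = $34 and Q* = 185.
With the tax collected from producers, supply shifts: Qs = 4(P − 32) + 49.
New equilibrium: buyers pay $46.8, producers receive $14.8, Q = 108.2. (Wedge: Pb − Ps = 32.)
Quantity falls by |ΔQ| = |185 − 108.2| = 76.8.
DWL = ½ · t · |ΔQ| = ½ · 32 · 76.8 = $1228.8.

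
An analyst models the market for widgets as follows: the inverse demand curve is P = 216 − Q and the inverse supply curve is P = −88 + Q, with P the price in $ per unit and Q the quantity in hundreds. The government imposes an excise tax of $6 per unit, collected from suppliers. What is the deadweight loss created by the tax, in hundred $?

Rewrite in direct form: Qd = 216 − P and Qs = P + 88.
Without the tax, 216 − P = P + 88 gives 2P = 128, so P* = $64 and Q* = 152.
With the tax collected from suppliers, supply shifts: Qs = (P − 6) + 88.
New equilibrium: consumers pay $67, suppliers receive $61, Q = 149. (Wedge: Pb − Ps = 6.)
Quantity falls by |ΔQ| = |152 − 149| = 3.
DWL = ½ · t · |ΔQ| = ½ · 6 · 3 = $9.

Deadweight loss = $9 hundred.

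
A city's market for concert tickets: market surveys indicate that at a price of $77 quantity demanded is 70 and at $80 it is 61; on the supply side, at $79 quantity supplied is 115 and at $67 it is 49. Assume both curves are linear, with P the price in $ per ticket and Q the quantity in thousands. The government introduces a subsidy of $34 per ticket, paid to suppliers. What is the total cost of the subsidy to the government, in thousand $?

Demand slope: (61 − 70)/(80 − 77) = -3, so Qd = 301 − 3P.
Supply slope: (49 − 115)/(67 − 79) = 5.5, so Qs = 5.5P − 319.5.
Before the subsidy: set 301 − 3P = 5.5P − 319.5 → P* = $73, Q* = 82.
With a per-unit subsidy paid to suppliers, each receives P + 34 per unit sold, so supply becomes Qs = 5.5(P + 34) − 319.5.
Solving gives Q = 148 with buyers paying $51 and suppliers receiving $85 (the $34 wedge).
Outlay = t · Q = 34 · 148 = $5032.

Government outlay = $5032 thousand.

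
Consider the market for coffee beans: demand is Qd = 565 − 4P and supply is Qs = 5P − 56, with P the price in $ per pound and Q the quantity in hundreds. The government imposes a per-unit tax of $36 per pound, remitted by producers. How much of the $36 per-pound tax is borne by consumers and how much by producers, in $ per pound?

Consumers bear $20 per pound; producers bear $16 per pound.

Without the tax, 565 − 4P = 5P − 56 gives 9P = 621, so P* = $69 and Q* = 289.
With the tax collected from producers, supply shifts: Qs = 5(P − 36) − 56.
New equilibrium: consumers pay $89, producers receive $53, Q = 209. (Wedge: Pb − Ps = 36.)
Burden on consumers: $20; on producers: $16. (They sum to $36.)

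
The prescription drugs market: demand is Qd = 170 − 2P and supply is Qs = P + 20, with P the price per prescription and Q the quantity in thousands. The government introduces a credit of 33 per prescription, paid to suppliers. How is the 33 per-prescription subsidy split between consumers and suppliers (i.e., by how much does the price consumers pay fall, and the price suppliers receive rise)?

Consumers gain 11 per prescription; suppliers gain 22 per prescription.

Without the subsidy, 170 − 2P = P + 20 gives 3P = 150, so P* = 50 and Q* = 70.
With a per-unit subsidy paid to suppliers, each receives P + 33 per unit sold, so supply becomes Qs = (P + 33) + 20.
Solving gives Q = 92 with consumers paying 39 and suppliers receiving 72 (the 33 wedge).
Gain to consumers: 11; to suppliers: 22. (They sum to 33.)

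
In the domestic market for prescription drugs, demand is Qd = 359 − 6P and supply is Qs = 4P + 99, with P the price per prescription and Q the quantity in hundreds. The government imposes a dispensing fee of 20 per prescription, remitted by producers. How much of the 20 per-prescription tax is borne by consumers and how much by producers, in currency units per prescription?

Without the tax, 359 − 6P = 4P + 99 gives 10P = 260, so P* = 26 and Q* = 203.
With the tax collected from producers, supply shifts: Qs = 4(P − 20) + 99.
Solving gives Q = 155 with consumers paying 34 and producers receiving 14 (the 20 wedge).
Burden on consumers: 8; on producers: 12. (They sum to 20.)

Consumers bear 8 per prescription; producers bear 12 per prescription.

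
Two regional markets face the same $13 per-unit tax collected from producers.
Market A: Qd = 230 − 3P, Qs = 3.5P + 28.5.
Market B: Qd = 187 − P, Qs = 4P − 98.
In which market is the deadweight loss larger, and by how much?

Market A: pre-tax P* = $31, Q* = 137; post-tax Q = 116; deadweight loss = $136.5.
Market B: pre-tax P* = $57, Q* = 130; post-tax Q = 119.6; deadweight loss = $67.6.
Difference: $136.5 vs $67.6 → market A is larger by $68.9.

Market A, by $68.9.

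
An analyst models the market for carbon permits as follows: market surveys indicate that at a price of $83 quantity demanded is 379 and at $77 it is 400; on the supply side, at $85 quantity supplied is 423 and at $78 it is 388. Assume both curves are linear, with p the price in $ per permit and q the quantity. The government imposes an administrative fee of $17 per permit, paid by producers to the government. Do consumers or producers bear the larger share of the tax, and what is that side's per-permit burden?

Demand slope: (400 − 379)/(77 − 83) = -3.5, so qd = 669.5 − 3.5p.
Supply slope: (388 − 423)/(78 − 85) = 5, so qs = 5p − 2.
Before the tax: set 669.5 − 3.5p = 5p − 2 → p* = $79, q* = 393.
With the tax collected from producers, supply shifts: qs = 5(p − 17) − 2.
Solving gives q = 358 with consumers paying $89 and producers receiving $72 (the $17 wedge).
Per-permit burden: consumers $10, producers $7.
Consumers take the larger share because demand is less price-elastic here (demand slope 3.5 vs supply slope 5).
The less price-elastic side of the market bears the larger share of a per-unit tax.

Consumers bear the larger share: $10 per permit.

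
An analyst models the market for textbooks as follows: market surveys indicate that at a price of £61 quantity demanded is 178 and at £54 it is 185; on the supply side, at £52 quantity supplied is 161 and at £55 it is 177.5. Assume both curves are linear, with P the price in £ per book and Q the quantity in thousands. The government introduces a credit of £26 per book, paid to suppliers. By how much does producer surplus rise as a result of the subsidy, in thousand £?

Producer surplus rises by £776 thousand.

Demand slope: (185 − 178)/(54 − 61) = -1, so Qd = 239 − P.
Supply slope: (177.5 − 161)/(55 − 52) = 5.5, so Qs = 5.5P − 125.
Without the subsidy, 239 − P = 5.5P − 125 gives 6.5P = 364, so P* = £56 and Q* = 183.
With a per-unit subsidy paid to suppliers, each receives P + 26 per unit sold, so supply becomes Qs = 5.5(P + 26) − 125.
Solving gives Q = 205 with buyers paying £34 and suppliers receiving £60 (the £26 wedge).
ΔPS is the trapezoid between Q = 205 and Q = 183 of height £4: ½ · (183 + 205) · 4 = £776.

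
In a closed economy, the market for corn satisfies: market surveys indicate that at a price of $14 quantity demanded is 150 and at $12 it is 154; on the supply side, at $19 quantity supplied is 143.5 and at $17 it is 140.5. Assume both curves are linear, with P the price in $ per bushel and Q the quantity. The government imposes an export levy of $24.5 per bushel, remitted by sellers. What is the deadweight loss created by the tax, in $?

Deadweight loss = $257.25.

Demand slope: (154 − 150)/(12 − 14) = -2, so Qd = 178 − 2P.
Supply slope: (140.5 − 143.5)/(17 − 19) = 1.5, so Qs = 1.5P + 115.
Before the tax: set 178 − 2P = 1.5P + 115 → P* = $18, Q* = 142.
With the tax collected from sellers, supply shifts: Qs = 1.5(P − 24.5) + 115.
Solving gives Q = 121 with buyers paying $28.5 and sellers receiving $4 (the $24.5 wedge).
Quantity falls by |ΔQ| = |142 − 121| = 21.
DWL = ½ · t · |ΔQ| = ½ · 24.5 · 21 = $257.25.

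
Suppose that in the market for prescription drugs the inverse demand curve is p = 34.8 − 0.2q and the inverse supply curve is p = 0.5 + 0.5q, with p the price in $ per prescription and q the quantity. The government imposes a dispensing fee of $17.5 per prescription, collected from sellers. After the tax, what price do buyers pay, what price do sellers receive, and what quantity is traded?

Buyers pay $30; sellers receive $12.5; quantity = 24.

Rewrite in direct form: qd = 174 − 5p and qs = 2p − 1.
Without the tax, 174 − 5p = 2p − 1 gives 7p = 175, so p* = $25 and q* = 49.
With the tax collected from sellers, supply shifts: qs = 2(p − 17.5) − 1.
New equilibrium: buyers pay $30, sellers receive $12.5, q = 24. (Wedge: pb − ps = 17.5.)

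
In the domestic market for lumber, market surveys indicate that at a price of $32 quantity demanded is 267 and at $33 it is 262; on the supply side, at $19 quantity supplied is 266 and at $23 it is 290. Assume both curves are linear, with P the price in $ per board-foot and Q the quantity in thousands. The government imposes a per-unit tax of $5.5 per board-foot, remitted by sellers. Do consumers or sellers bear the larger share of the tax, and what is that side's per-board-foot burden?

Demand slope: (262 − 267)/(33 − 32) = -5, so Qd = 427 − 5P.
Supply slope: (290 − 266)/(23 − 19) = 6, so Qs = 6P + 152.
Before the tax: set 427 − 5P = 6P + 152 → P* = $25, Q* = 302.
With the tax collected from sellers, supply shifts: Qs = 6(P − 5.5) + 152.
New equilibrium: consumers pay $28, sellers receive $22.5, Q = 287. (Wedge: Pb − Ps = 5.5.)
Per-board-foot burden: consumers $3, sellers $2.5.
Consumers take the larger share because demand is less price-elastic here (demand slope 5 vs supply slope 6).

Consumers bear the larger share: $3 per board-foot.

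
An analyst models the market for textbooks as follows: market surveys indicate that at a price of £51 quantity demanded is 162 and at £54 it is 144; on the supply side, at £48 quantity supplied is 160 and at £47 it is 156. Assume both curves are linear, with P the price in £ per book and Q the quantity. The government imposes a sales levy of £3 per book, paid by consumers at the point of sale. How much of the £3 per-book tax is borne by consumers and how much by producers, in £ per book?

Consumers bear £1.2 per book; producers bear £1.8 per book.

Demand slope: (144 − 162)/(54 − 51) = -6, so Qd = 468 − 6P.
Supply slope: (156 − 160)/(47 − 48) = 4, so Qs = 4P − 32.
Without the tax, 468 − 6P = 4P − 32 gives 10P = 500, so P* = £50 and Q* = 168.
With the tax collected from consumers, demand (in seller-price terms) shifts: Qd = 468 − 6(P + 3).
New equilibrium: consumers pay £51.2, producers receive £48.2, Q = 160.8. (Wedge: Pb − Ps = 3.)
Burden on consumers: £1.2; on producers: £1.8. (They sum to £3.)
The less price-elastic side of the market bears the larger share of a per-unit tax.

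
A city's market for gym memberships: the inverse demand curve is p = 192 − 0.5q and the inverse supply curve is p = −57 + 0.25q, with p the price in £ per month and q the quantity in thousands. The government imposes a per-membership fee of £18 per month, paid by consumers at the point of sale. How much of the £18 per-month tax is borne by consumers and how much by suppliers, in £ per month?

Inverting to q(p) form: qd = 384 − 2p; qs = 4p + 228.
Before the tax: set 384 − 2p = 4p + 228 → p* = £26, q* = 332.
With the tax collected from consumers, demand (in seller-price terms) shifts: qd = 384 − 2(p + 18).
New equilibrium: consumers pay £38, suppliers receive £20, q = 308. (Wedge: pb − ps = 18.)
Burden on consumers: £12; on suppliers: £6. (They sum to £18.)
The less price-elastic side of the market bears the larger share of a per-unit tax.

Consumers bear £12 per month; suppliers bear £6 per month.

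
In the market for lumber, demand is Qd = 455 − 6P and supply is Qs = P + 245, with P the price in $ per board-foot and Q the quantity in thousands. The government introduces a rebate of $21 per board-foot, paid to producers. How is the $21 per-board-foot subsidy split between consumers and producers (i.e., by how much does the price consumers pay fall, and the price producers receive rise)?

Before the subsidy: set 455 − 6P = P + 245 → P* = $30, Q* = 275.
With a per-unit subsidy paid to producers, each receives P + 21 per unit sold, so supply becomes Qs = (P + 21) + 245.
New equilibrium: consumers pay $27, producers receive $48, Q = 293. (Wedge: Pb − Ps = −21.)
Gain to consumers: $3; to producers: $18. (They sum to $21.)

Consumers gain $3 per board-foot; producers gain $18 per board-foot.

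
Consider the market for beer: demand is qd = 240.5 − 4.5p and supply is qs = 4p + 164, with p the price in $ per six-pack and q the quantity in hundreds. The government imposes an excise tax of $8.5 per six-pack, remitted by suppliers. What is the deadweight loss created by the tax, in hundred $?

Deadweight loss = $76.5 hundred.

Before the tax: set 240.5 − 4.5p = 4p + 164 → p* = $9, q* = 200.
With the tax collected from suppliers, supply shifts: qs = 4(p − 8.5) + 164.
Solving gives q = 182 with consumers paying $13 and suppliers receiving $4.5 (the $8.5 wedge).
Quantity falls by |ΔQ| = |200 − 182| = 18.
DWL = ½ · t · |ΔQ| = ½ · 8.5 · 18 = $76.5.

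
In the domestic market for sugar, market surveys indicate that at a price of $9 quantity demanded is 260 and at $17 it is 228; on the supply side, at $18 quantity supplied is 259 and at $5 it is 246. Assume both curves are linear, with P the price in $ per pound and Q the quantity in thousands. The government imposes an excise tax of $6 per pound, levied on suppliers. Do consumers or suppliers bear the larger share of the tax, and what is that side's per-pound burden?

Suppliers bear the larger share: $4.8 per pound.

Demand slope: (228 − 260)/(17 − 9) = -4, so Qd = 296 − 4P.
Supply slope: (246 − 259)/(5 − 18) = 1, so Qs = P + 241.
Before the tax: set 296 − 4P = P + 241 → P* = $11, Q* = 252.
With the tax collected from suppliers, supply shifts: Qs = (P − 6) + 241.
Solving gives Q = 247.2 with consumers paying $12.2 and suppliers receiving $6.2 (the $6 wedge).
Per-pound burden: consumers $1.2, suppliers $4.8.
Suppliers take the larger share because supply is less price-elastic here (demand slope 4 vs supply slope 1).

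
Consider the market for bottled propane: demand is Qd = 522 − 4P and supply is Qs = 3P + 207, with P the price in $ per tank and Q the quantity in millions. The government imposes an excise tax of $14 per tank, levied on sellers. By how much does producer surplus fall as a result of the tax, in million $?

Before the tax: set 522 − 4P = 3P + 207 → P* = $45, Q* = 342.
With the tax collected from sellers, supply shifts: Qs = 3(P − 14) + 207.
Solving gives Q = 318 with consumers paying $51 and sellers receiving $37 (the $14 wedge).
ΔPS is the trapezoid between Q = 318 and Q = 342 of height $8: ½ · (342 + 318) · 8 = $2640.

Producer surplus falls by $2640 million.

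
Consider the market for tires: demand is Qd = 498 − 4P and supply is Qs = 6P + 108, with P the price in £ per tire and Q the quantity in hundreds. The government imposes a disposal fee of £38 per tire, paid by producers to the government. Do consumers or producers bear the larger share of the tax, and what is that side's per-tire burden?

Without the tax, 498 − 4P = 6P + 108 gives 10P = 390, so P* = £39 and Q* = 342.
With the tax collected from producers, supply shifts: Qs = 6(P − 38) + 108.
Solving gives Q = 250.8 with consumers paying £61.8 and producers receiving £23.8 (the £38 wedge).
Per-tire burden: consumers £22.8, producers £15.2.
Consumers take the larger share because demand is less price-elastic here (demand slope 4 vs supply slope 6).
The less price-elastic side of the market bears the larger share of a per-unit tax.

Consumers bear the larger share: £22.8 per tire.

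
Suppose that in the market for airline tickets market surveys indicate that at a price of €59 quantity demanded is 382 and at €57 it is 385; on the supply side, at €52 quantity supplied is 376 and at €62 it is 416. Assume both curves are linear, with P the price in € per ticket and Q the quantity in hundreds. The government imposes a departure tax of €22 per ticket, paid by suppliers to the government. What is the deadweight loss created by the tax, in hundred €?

Deadweight loss = €264 hundred.

Demand slope: (385 − 382)/(57 − 59) = -1.5, so Qd = 470.5 − 1.5P.
Supply slope: (416 − 376)/(62 − 52) = 4, so Qs = 4P + 168.
Before the tax: set 470.5 − 1.5P = 4P + 168 → P* = €55, Q* = 388.
With the tax collected from suppliers, supply shifts: Qs = 4(P − 22) + 168.
New equilibrium: consumers pay €71, suppliers receive €49, Q = 364. (Wedge: Pb − Ps = 22.)
Quantity falls by |ΔQ| = |388 − 364| = 24.
DWL = ½ · t · |ΔQ| = ½ · 22 · 24 = €264.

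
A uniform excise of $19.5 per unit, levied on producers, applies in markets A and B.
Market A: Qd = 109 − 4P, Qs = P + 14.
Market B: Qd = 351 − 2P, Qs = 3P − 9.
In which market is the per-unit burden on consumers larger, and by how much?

Market B, by $7.8.

Market A: pre-tax P* = $19, Q* = 33; post-tax Q = 17.4; per-unit burden on consumers = $3.9.
Market B: pre-tax P* = $72, Q* = 207; post-tax Q = 183.6; per-unit burden on consumers = $11.7.
Difference: $3.9 vs $11.7 → market B is larger by $7.8.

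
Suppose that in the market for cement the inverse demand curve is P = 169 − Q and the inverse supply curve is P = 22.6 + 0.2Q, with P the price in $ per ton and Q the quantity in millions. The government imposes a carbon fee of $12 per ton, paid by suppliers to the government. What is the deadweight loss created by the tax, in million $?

Rewrite in direct form: Qd = 169 − P and Qs = 5P − 113.
Without the tax, 169 − P = 5P − 113 gives 6P = 282, so P* = $47 and Q* = 122.
With the tax collected from suppliers, supply shifts: Qs = 5(P − 12) − 113.
Solving gives Q = 112 with buyers paying $57 and suppliers receiving $45 (the $12 wedge).
Quantity falls by |ΔQ| = |122 − 112| = 10.
DWL = ½ · t · |ΔQ| = ½ · 12 · 10 = $60.

Deadweight loss = $60 million.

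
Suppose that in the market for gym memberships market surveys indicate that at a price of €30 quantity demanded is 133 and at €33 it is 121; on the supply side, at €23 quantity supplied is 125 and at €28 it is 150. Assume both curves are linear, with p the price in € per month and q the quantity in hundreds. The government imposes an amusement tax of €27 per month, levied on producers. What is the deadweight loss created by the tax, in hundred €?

Deadweight loss = €810 hundred.

Demand slope: (121 − 133)/(33 − 30) = -4, so qd = 253 − 4p.
Supply slope: (150 − 125)/(28 − 23) = 5, so qs = 5p + 10.
Without the tax, 253 − 4p = 5p + 10 gives 9p = 243, so p* = €27 and q* = 145.
With the tax collected from producers, supply shifts: qs = 5(p − 27) + 10.
Solving gives q = 85 with buyers paying €42 and producers receiving €15 (the €27 wedge).
Quantity falls by |ΔQ| = |145 − 85| = 60.
DWL = ½ · t · |ΔQ| = ½ · 27 · 60 = €810.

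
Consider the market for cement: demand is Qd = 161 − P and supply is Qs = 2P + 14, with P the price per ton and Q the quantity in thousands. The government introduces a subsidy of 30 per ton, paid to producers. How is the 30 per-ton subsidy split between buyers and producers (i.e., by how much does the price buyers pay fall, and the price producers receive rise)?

Buyers gain 20 per ton; producers gain 10 per ton.

Before the subsidy: set 161 − P = 2P + 14 → P* = 49, Q* = 112.
With a per-unit subsidy paid to producers, each receives P + 30 per unit sold, so supply becomes Qs = 2(P + 30) + 14.
Solving gives Q = 132 with buyers paying 29 and producers receiving 59 (the 30 wedge).
Gain to buyers: 20; to producers: 10. (They sum to 30.)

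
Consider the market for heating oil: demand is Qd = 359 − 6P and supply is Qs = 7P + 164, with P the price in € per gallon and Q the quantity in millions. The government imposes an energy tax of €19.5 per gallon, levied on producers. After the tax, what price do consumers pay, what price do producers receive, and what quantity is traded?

Consumers pay €25.5; producers receive €6; quantity = 206.

Without the tax, 359 − 6P = 7P + 164 gives 13P = 195, so P* = €15 and Q* = 269.
With the tax collected from producers, supply shifts: Qs = 7(P − 19.5) + 164.
New equilibrium: consumers pay €25.5, producers receive €6, Q = 206. (Wedge: Pb − Ps = 19.5.)
The less price-elastic side of the market bears the larger share of a per-unit tax.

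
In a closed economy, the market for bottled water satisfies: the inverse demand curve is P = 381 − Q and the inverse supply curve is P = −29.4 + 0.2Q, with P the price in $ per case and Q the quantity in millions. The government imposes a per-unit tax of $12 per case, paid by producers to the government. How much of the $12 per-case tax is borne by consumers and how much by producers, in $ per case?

Consumers bear $10 per case; producers bear $2 per case.

Rewrite in direct form: Qd = 381 − P and Qs = 5P + 147.
Before the tax: set 381 − P = 5P + 147 → P* = $39, Q* = 342.
With the tax collected from producers, supply shifts: Qs = 5(P − 12) + 147.
Solving gives Q = 332 with consumers paying $49 and producers receiving $37 (the $12 wedge).
Burden on consumers: $10; on producers: $2. (They sum to $12.)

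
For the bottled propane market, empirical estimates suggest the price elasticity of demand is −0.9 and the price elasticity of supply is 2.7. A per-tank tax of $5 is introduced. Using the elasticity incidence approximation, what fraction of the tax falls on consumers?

Incidence ratio: consumers' share ≈ εs / (εs + |εd|) = 2.7 / (2.7 + 0.9) = 0.75.
Supply is the more elastic side, so consumers bear the larger share.

Consumers' share ≈ 0.75.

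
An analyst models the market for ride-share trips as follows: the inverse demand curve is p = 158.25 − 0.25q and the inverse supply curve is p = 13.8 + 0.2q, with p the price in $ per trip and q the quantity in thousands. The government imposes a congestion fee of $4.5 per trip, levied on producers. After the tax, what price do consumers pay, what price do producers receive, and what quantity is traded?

Consumers pay $80.5; producers receive $76; quantity = 311.

Inverting to q(p) form: qd = 633 − 4p; qs = 5p − 69.
Without the tax, 633 − 4p = 5p − 69 gives 9p = 702, so p* = $78 and q* = 321.
With the tax collected from producers, supply shifts: qs = 5(p − 4.5) − 69.
Solving gives q = 311 with consumers paying $80.5 and producers receiving $76 (the $4.5 wedge).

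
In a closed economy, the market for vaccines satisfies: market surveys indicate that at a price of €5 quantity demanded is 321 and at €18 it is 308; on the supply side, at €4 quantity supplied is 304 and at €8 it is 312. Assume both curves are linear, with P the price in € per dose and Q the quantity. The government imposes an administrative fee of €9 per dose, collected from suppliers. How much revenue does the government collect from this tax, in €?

Demand slope: (308 − 321)/(18 − 5) = -1, so Qd = 326 − P.
Supply slope: (312 − 304)/(8 − 4) = 2, so Qs = 2P + 296.
Before the tax: set 326 − P = 2P + 296 → P* = €10, Q* = 316.
With the tax collected from suppliers, supply shifts: Qs = 2(P − 9) + 296.
Solving gives Q = 310 with buyers paying €16 and suppliers receiving €7 (the €9 wedge).
Revenue = t · Q = 9 · 310 = €2790.

Tax revenue = €2790.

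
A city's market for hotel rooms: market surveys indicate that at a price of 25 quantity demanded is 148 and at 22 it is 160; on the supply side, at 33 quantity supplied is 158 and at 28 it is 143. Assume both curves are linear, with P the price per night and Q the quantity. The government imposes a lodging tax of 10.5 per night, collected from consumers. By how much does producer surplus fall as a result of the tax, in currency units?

Demand slope: (160 − 148)/(22 − 25) = -4, so Qd = 248 − 4P.
Supply slope: (143 − 158)/(28 − 33) = 3, so Qs = 3P + 59.
Without the tax, 248 − 4P = 3P + 59 gives 7P = 189, so P* = 27 and Q* = 140.
With the tax collected from consumers, demand (in seller-price terms) shifts: Qd = 248 − 4(P + 10.5).
New equilibrium: consumers pay 31.5, suppliers receive 21, Q = 122. (Wedge: Pb − Ps = 10.5.)
ΔPS is the trapezoid between Q = 122 and Q = 140 of height 6: ½ · (140 + 122) · 6 = 786.

Producer surplus falls by 786.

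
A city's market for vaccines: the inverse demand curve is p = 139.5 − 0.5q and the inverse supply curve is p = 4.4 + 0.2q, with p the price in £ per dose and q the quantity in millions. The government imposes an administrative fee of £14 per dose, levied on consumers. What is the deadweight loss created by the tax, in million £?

Deadweight loss = £140 million.

Inverting to q(p) form: qd = 279 − 2p; qs = 5p − 22.
Without the tax, 279 − 2p = 5p − 22 gives 7p = 301, so p* = £43 and q* = 193.
With the tax collected from consumers, demand (in seller-price terms) shifts: qd = 279 − 2(p + 14).
New equilibrium: consumers pay £53, sellers receive £39, q = 173. (Wedge: pb − ps = 14.)
Quantity falls by |ΔQ| = |193 − 173| = 20.
DWL = ½ · t · |ΔQ| = ½ · 14 · 20 = £140.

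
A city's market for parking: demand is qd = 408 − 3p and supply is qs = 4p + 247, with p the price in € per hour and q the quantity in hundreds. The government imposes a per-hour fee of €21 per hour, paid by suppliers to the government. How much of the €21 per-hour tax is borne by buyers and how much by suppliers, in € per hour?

Buyers bear €12 per hour; suppliers bear €9 per hour.

Before the tax: set 408 − 3p = 4p + 247 → p* = €23, q* = 339.
With the tax collected from suppliers, supply shifts: qs = 4(p − 21) + 247.
New equilibrium: buyers pay €35, suppliers receive €14, q = 303. (Wedge: pb − ps = 21.)
Burden on buyers: €12; on suppliers: €9. (They sum to €21.)
The less price-elastic side of the market bears the larger share of a per-unit tax.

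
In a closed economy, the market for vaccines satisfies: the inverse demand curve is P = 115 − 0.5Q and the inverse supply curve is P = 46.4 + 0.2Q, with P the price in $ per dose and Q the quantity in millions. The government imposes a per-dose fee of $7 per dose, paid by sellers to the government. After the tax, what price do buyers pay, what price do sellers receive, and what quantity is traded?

Rewrite in direct form: Qd = 230 − 2P and Qs = 5P − 232.
Without the tax, 230 − 2P = 5P − 232 gives 7P = 462, so P* = $66 and Q* = 98.
With the tax collected from sellers, supply shifts: Qs = 5(P − 7) − 232.
Solving gives Q = 88 with buyers paying $71 and sellers receiving $64 (the $7 wedge).
The less price-elastic side of the market bears the larger share of a per-unit tax.

Buyers pay $71; sellers receive $64; quantity = 88.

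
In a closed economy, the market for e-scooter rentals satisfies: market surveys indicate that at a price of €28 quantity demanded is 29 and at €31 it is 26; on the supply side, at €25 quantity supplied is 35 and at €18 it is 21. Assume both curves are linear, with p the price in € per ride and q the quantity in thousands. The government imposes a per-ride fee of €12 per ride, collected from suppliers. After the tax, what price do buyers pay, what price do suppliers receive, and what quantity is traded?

Buyers pay €32; suppliers receive €20; quantity = 25.

Demand slope: (26 − 29)/(31 − 28) = -1, so qd = 57 − p.
Supply slope: (21 − 35)/(18 − 25) = 2, so qs = 2p − 15.
Without the tax, 57 − p = 2p − 15 gives 3p = 72, so p* = €24 and q* = 33.
With the tax collected from suppliers, supply shifts: qs = 2(p − 12) − 15.
New equilibrium: buyers pay €32, suppliers receive €20, q = 25. (Wedge: pb − ps = 12.)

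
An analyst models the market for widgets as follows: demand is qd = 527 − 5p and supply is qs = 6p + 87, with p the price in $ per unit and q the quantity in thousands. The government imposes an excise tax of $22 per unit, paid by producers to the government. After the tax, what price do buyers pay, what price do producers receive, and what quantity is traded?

Without the tax, 527 − 5p = 6p + 87 gives 11p = 440, so p* = $40 and q* = 327.
With the tax collected from producers, supply shifts: qs = 6(p − 22) + 87.
New equilibrium: buyers pay $52, producers receive $30, q = 267. (Wedge: pb − ps = 22.)

Buyers pay $52; producers receive $30; quantity = 267.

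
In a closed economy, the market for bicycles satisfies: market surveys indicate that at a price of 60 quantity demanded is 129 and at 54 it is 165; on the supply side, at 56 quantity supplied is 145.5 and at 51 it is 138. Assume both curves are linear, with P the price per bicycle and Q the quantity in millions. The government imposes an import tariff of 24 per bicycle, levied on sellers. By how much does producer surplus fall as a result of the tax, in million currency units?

Demand slope: (165 − 129)/(54 − 60) = -6, so Qd = 489 − 6P.
Supply slope: (138 − 145.5)/(51 − 56) = 1.5, so Qs = 1.5P + 61.5.
Without the tax, 489 − 6P = 1.5P + 61.5 gives 7.5P = 427.5, so P* = 57 and Q* = 147.
With the tax collected from sellers, supply shifts: Qs = 1.5(P − 24) + 61.5.
Solving gives Q = 118.2 with buyers paying 61.8 and sellers receiving 37.8 (the 24 wedge).
ΔPS is the trapezoid between Q = 118.2 and Q = 147 of height 19.2: ½ · (147 + 118.2) · 19.2 = 2545.92.

Producer surplus falls by 2545.92 million.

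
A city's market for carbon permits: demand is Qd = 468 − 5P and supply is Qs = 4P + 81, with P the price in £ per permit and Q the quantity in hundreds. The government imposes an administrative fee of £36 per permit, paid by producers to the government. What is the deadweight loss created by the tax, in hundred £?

Without the tax, 468 − 5P = 4P + 81 gives 9P = 387, so P* = £43 and Q* = 253.
With the tax collected from producers, supply shifts: Qs = 4(P − 36) + 81.
New equilibrium: consumers pay £59, producers receive £23, Q = 173. (Wedge: Pb − Ps = 36.)
Quantity falls by |ΔQ| = |253 − 173| = 80.
DWL = ½ · t · |ΔQ| = ½ · 36 · 80 = £1440.

Deadweight loss = £1440 hundred.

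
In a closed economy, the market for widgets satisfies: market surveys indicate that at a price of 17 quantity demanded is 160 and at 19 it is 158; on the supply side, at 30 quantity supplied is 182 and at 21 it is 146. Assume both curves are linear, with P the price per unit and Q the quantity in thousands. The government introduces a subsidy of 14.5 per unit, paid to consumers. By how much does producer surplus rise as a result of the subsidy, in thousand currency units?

Producer surplus rises by 463.42 thousand.

Demand slope: (158 − 160)/(19 − 17) = -1, so Qd = 177 − P.
Supply slope: (146 − 182)/(21 − 30) = 4, so Qs = 4P + 62.
Without the subsidy, 177 − P = 4P + 62 gives 5P = 115, so P* = 23 and Q* = 154.
With a per-unit subsidy paid to consumers, each effectively pays P − 14.5, so demand becomes Qd = 177 − (P − 14.5).
Solving gives Q = 165.6 with consumers paying 11.4 and suppliers receiving 25.9 (the 14.5 wedge).
ΔPS is the trapezoid between Q = 165.6 and Q = 154 of height 2.9: ½ · (154 + 165.6) · 2.9 = 463.42.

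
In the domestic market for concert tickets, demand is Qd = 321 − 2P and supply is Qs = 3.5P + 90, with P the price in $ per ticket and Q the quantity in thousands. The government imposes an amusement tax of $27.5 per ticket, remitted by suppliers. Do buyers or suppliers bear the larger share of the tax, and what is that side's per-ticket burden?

Buyers bear the larger share: $17.5 per ticket.

Before the tax: set 321 − 2P = 3.5P + 90 → P* = $42, Q* = 237.
With the tax collected from suppliers, supply shifts: Qs = 3.5(P − 27.5) + 90.
New equilibrium: buyers pay $59.5, suppliers receive $32, Q = 202. (Wedge: Pb − Ps = 27.5.)
Per-ticket burden: buyers $17.5, suppliers $10.
Buyers take the larger share because demand is less price-elastic here (demand slope 2 vs supply slope 3.5).
The less price-elastic side of the market bears the larger share of a per-unit tax.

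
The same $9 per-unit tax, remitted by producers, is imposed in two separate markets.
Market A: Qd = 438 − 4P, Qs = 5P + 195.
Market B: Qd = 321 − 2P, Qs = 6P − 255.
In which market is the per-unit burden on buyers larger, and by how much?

Market B, by $1.75.

Market A: pre-tax P* = $27, Q* = 330; post-tax Q = 310; per-unit burden on buyers = $5.
Market B: pre-tax P* = $72, Q* = 177; post-tax Q = 163.5; per-unit burden on buyers = $6.75.
Difference: $5 vs $6.75 → market B is larger by $1.75.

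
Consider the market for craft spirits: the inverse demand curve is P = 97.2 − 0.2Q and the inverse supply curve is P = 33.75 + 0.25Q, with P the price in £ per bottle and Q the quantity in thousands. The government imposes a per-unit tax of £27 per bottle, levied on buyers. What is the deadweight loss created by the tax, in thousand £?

Rewrite in direct form: Qd = 486 − 5P and Qs = 4P − 135.
Before the tax: set 486 − 5P = 4P − 135 → P* = £69, Q* = 141.
With the tax collected from buyers, demand (in seller-price terms) shifts: Qd = 486 − 5(P + 27).
Solving gives Q = 81 with buyers paying £81 and suppliers receiving £54 (the £27 wedge).
Quantity falls by |ΔQ| = |141 − 81| = 60.
DWL = ½ · t · |ΔQ| = ½ · 27 · 60 = £810.

Deadweight loss = £810 thousand.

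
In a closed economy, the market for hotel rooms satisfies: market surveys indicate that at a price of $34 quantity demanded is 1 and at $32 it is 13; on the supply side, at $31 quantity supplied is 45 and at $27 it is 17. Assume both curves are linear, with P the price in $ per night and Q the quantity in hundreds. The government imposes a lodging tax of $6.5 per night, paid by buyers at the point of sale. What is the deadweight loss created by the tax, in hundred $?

Demand slope: (13 − 1)/(32 − 34) = -6, so Qd = 205 − 6P.
Supply slope: (17 − 45)/(27 − 31) = 7, so Qs = 7P − 172.
Without the tax, 205 − 6P = 7P − 172 gives 13P = 377, so P* = $29 and Q* = 31.
With the tax collected from buyers, demand (in seller-price terms) shifts: Qd = 205 − 6(P + 6.5).
Solving gives Q = 10 with buyers paying $32.5 and producers receiving $26 (the $6.5 wedge).
Quantity falls by |ΔQ| = |31 − 10| = 21.
DWL = ½ · t · |ΔQ| = ½ · 6.5 · 21 = $68.25.

Deadweight loss = $68.25 hundred.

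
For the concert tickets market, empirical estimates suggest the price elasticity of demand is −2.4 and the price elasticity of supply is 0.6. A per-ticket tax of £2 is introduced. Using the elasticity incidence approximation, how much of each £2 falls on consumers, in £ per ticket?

Incidence ratio: consumers' share ≈ εs / (εs + |εd|) = 0.6 / (0.6 + 2.4) = 0.2.
So consumers bear ≈ 0.2 × £2 = £0.4; sellers bear £1.6.

Consumers bear ≈ £0.4 per ticket.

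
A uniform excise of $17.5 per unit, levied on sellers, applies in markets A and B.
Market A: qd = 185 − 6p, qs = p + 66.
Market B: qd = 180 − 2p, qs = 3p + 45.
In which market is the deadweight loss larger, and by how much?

Market B, by $52.5.

Market A: pre-tax p* = $17, q* = 83; post-tax q = 68; deadweight loss = $131.25.
Market B: pre-tax p* = $27, q* = 126; post-tax q = 105; deadweight loss = $183.75.
Difference: $131.25 vs $183.75 → market B is larger by $52.5.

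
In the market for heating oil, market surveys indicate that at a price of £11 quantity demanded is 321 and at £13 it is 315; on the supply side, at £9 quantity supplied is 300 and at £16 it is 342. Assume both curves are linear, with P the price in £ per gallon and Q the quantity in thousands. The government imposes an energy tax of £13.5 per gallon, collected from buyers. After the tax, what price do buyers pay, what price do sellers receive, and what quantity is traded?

Buyers pay £21; sellers receive £7.5; quantity = 291.

Demand slope: (315 − 321)/(13 − 11) = -3, so Qd = 354 − 3P.
Supply slope: (342 − 300)/(16 − 9) = 6, so Qs = 6P + 246.
Before the tax: set 354 − 3P = 6P + 246 → P* = £12, Q* = 318.
With the tax collected from buyers, demand (in seller-price terms) shifts: Qd = 354 − 3(P + 13.5).
New equilibrium: buyers pay £21, sellers receive £7.5, Q = 291. (Wedge: Pb − Ps = 13.5.)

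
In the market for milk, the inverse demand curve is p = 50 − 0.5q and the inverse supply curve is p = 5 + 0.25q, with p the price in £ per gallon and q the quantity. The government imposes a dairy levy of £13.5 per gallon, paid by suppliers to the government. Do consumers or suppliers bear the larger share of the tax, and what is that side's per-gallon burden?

Consumers bear the larger share: £9 per gallon.

Rewrite in direct form: qd = 100 − 2p and qs = 4p − 20.
Before the tax: set 100 − 2p = 4p − 20 → p* = £20, q* = 60.
With the tax collected from suppliers, supply shifts: qs = 4(p − 13.5) − 20.
New equilibrium: consumers pay £29, suppliers receive £15.5, q = 42. (Wedge: pb − ps = 13.5.)
Per-gallon burden: consumers £9, suppliers £4.5.
Consumers take the larger share because demand is less price-elastic here (demand slope 2 vs supply slope 4).
The less price-elastic side of the market bears the larger share of a per-unit tax.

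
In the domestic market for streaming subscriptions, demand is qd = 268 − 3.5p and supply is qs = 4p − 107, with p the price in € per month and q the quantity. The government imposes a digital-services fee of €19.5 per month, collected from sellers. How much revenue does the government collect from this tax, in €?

Tax revenue = €1103.7.

Before the tax: set 268 − 3.5p = 4p − 107 → p* = €50, q* = 93.
With the tax collected from sellers, supply shifts: qs = 4(p − 19.5) − 107.
Solving gives q = 56.6 with buyers paying €60.4 and sellers receiving €40.9 (the €19.5 wedge).
Revenue = t · Q = 19.5 · 56.6 = €1103.7.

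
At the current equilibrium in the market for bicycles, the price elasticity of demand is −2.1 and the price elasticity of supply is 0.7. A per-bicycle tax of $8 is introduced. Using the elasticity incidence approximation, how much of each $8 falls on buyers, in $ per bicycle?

Incidence ratio: buyers' share ≈ εs / (εs + |εd|) = 0.7 / (0.7 + 2.1) = 0.25.
So buyers bear ≈ 0.25 × $8 = $2; sellers bear $6.

Buyers bear ≈ $2 per bicycle.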